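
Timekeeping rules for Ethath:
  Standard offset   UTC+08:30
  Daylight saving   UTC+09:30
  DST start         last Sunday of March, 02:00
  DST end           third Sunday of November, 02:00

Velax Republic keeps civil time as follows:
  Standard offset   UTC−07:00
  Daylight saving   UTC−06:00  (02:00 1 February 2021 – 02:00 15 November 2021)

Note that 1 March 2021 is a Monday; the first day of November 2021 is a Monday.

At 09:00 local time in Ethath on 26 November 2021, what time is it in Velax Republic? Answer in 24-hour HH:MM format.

1 March 2021 is a Monday, so Sundays fall on 7, 14, 21, 28; the last is March 28.
1 November 2021 is a Monday, so the first Sunday is November 7 and the third is November 21.
Daylight saving runs 28 March – 21 November; 26 November 2021 is outside that window, so Ethath is on standard time at UTC+08:30.
09:00 Ethath − 8h30m = 00:30 UTC.
At the standard offset (UTC−07:00), 00:30 UTC − 7h = 17:30 Velax Republic standard time (rolling into the previous day, 25 November 2021).
Daylight saving runs 1 February – 15 November; the standard-time date in Velax Republic, 25 November 2021, is outside that window, so Velax Republic is on standard time at UTC−07:00.
00:30 UTC − 7h = 17:30 Velax Republic (rolling into the previous day, 25 November 2021).

17:30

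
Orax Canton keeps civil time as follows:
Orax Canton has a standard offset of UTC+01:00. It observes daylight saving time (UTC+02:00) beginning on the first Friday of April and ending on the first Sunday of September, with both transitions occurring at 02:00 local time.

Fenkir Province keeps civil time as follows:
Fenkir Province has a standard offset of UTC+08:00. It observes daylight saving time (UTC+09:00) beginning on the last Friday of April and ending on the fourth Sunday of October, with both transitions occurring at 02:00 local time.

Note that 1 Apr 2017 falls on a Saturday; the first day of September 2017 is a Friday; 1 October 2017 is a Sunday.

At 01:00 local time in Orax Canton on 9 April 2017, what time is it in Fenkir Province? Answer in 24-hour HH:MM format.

1 April 2017 is a Saturday, so the first Friday is April 7.
1 September 2017 is a Friday, so the first Sunday is September 3.
9 April 2017 falls between 7 April and 3 September, so daylight saving is in effect and Orax Canton is at UTC+02:00.
01:00 Orax Canton − 2h = 23:00 UTC (rolling into the previous day, 8 April 2017).
1 April 2017 is a Saturday, so Fridays fall on 7, 14, 21, 28; the last is April 28.
1 October 2017 is a Sunday, so the first Sunday is October 1 and the fourth is October 22.
At the standard offset (UTC+08:00), 23:00 UTC + 8h = 07:00 Fenkir Province standard time (rolling into the next day, 9 April 2017).
Daylight saving runs 28 April – 22 October; the standard-time date in Fenkir Province, 9 April 2017, is outside that window, so Fenkir Province is on standard time at UTC+08:00.
23:00 UTC + 8h = 07:00 Fenkir Province (rolling into the next day, 9 April 2017).

07:00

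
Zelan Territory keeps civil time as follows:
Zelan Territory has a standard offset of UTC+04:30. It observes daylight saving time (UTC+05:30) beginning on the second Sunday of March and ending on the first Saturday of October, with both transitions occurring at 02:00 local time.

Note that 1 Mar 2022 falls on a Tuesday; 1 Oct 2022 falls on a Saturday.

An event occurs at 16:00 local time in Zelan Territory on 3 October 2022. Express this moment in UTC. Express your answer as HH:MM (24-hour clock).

1 March 2022 is a Tuesday, so the first Sunday is March 6 and the second is March 13.
1 October 2022 is a Saturday, so the first Saturday is October 1.
3 October 2022 does not fall between 13 March and 1 October, so daylight saving is not in effect and Zelan Territory is at UTC+04:30.
16:00 local − 4h30m = 11:30 UTC.

11:30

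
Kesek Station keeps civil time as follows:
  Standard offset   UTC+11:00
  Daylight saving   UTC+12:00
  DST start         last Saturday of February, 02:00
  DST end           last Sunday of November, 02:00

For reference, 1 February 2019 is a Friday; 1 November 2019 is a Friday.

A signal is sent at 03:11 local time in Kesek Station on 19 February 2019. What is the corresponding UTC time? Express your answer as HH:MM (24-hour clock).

16:11

1 February 2019 is a Friday, so Saturdays fall on 2, 9, 16, 23; the last is February 23.
1 November 2019 is a Friday, so Sundays fall on 3, 10, 17, 24; the last is November 24.
Daylight saving runs 23 February – 24 November; 19 February 2019 is outside that window, so Kesek Station is on standard time at UTC+11:00.
03:11 local − 11h = 16:11 UTC (rolling into the previous day, 18 February 2019).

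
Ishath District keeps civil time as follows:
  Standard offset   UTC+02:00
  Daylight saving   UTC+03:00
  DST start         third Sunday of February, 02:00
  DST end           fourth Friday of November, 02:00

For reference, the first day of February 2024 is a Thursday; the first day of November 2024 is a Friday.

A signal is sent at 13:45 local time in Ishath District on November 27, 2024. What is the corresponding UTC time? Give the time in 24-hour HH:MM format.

11:45

1 February 2024 is a Thursday, so the first Sunday is February 4 and the third is February 18.
1 November 2024 is a Friday, so the first Friday is November 1 and the fourth is November 22.
November 27, 2024 is outside the daylight-saving period (18 February – 22 November), so Ishath District is on standard time, UTC+02:00.
13:45 local − 2h = 11:45 UTC.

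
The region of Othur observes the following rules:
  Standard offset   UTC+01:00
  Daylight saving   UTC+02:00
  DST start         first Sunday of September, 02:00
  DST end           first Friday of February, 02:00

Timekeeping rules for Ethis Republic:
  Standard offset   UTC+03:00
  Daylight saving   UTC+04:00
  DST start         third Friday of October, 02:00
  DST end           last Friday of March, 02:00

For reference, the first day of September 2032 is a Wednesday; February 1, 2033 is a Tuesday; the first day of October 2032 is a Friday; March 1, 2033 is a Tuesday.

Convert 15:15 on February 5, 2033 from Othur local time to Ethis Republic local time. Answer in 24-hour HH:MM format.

18:15

1 September 2032 is a Wednesday, so the first Sunday is September 5.
1 February 2033 is a Tuesday, so the first Friday is February 4.
February 5, 2033 is outside the daylight-saving period (5 September 2032 – 4 February 2033), so Othur is on standard time, UTC+01:00.
15:15 Othur − 1h = 14:15 UTC.
1 October 2032 is a Friday, so the first Friday is October 1 and the third is October 15.
1 March 2033 is a Tuesday, so Fridays fall on 4, 11, 18, 25; the last is March 25.
At the standard offset (UTC+03:00), 14:15 UTC + 3h = 17:15 Ethis Republic standard time.
The standard-time date in Ethis Republic, February 5, 2033, lies within the daylight-saving period (15 October 2032 – 25 March 2033), so Ethis Republic is on daylight time, UTC+04:00.
14:15 UTC + 4h = 18:15 Ethis Republic.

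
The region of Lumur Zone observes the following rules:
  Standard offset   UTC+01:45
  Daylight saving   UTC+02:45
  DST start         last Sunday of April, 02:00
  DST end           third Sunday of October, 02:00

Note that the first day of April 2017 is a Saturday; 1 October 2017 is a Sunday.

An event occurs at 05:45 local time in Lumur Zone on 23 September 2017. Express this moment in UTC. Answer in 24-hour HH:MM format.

1 April 2017 is a Saturday, so Sundays fall on 2, 9, 16, 23, 30; the last is April 30.
1 October 2017 is a Sunday, so the first Sunday is October 1 and the third is October 15.
Daylight saving runs 30 April – 15 October; 23 September 2017 is inside that window, so Lumur Zone is at UTC+02:45.
05:45 local − 2h45m = 03:00 UTC.

03:00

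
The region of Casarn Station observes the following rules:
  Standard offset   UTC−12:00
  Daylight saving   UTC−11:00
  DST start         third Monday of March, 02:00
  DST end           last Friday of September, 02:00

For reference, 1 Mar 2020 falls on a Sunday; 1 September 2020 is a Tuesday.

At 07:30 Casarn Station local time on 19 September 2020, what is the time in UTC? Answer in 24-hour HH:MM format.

18:30

1 March 2020 is a Sunday, so the first Monday is March 2 and the third is March 16.
1 September 2020 is a Tuesday, so Fridays fall on 4, 11, 18, 25; the last is September 25.
Daylight saving runs 16 March – 25 September; 19 September 2020 is inside that window, so Casarn Station is at UTC−11:00.
07:30 local + 11h = 18:30 UTC.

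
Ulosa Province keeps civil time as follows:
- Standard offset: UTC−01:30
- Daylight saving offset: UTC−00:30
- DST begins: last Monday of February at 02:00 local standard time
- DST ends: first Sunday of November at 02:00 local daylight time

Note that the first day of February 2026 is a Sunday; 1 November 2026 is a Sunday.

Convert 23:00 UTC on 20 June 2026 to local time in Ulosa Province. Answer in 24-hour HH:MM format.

1 February 2026 is a Sunday, so Mondays fall on 2, 9, 16, 23; the last is February 23.
1 November 2026 is a Sunday, so the first Sunday is November 1.
At the standard offset (UTC−01:30), 23:00 UTC − 1h30m = 21:30 Ulosa Province standard time.
The standard-time date in Ulosa Province, 20 June 2026, lies within the daylight-saving period (23 February – 1 November), so Ulosa Province is on daylight time, UTC−00:30.
23:00 UTC − 0h30m = 22:30 local.

22:30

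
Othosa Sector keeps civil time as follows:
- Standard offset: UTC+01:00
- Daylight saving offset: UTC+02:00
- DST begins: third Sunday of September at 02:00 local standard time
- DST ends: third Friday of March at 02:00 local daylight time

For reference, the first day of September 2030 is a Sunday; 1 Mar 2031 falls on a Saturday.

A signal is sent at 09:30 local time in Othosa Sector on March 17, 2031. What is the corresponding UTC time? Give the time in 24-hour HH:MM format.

1 September 2030 is a Sunday, so the first Sunday is September 1 and the third is September 15.
1 March 2031 is a Saturday, so the first Friday is March 7 and the third is March 21.
March 17, 2031 lies within the daylight-saving period (15 September 2030 – 21 March 2031), so Othosa Sector is on daylight time, UTC+02:00.
09:30 local − 2h = 07:30 UTC.

07:30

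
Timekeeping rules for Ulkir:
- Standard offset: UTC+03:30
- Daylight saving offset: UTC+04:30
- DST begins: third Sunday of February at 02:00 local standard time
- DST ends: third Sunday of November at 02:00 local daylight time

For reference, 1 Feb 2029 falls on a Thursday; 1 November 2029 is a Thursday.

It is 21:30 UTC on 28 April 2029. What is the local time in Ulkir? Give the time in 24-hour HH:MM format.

02:00

1 February 2029 is a Thursday, so the first Sunday is February 4 and the third is February 18.
1 November 2029 is a Thursday, so the first Sunday is November 4 and the third is November 18.
At the standard offset (UTC+03:30), 21:30 UTC + 3h30m = 01:00 Ulkir standard time (rolling into the next day, 29 April 2029).
Daylight saving runs 18 February – 18 November; the standard-time date in Ulkir, 29 April 2029, is inside that window, so Ulkir is at UTC+04:30.
21:30 UTC + 4h30m = 02:00 local (rolling into the next day, 29 April 2029).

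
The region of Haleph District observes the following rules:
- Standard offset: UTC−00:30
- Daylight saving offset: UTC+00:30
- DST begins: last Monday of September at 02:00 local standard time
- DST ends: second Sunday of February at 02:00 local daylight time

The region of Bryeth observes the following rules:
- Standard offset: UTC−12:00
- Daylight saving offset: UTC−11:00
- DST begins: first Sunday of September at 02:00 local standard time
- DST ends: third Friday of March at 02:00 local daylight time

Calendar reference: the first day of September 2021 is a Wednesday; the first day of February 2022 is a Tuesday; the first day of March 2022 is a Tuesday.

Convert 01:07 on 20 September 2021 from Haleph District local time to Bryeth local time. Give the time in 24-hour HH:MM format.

14:37

1 September 2021 is a Wednesday, so Mondays fall on 6, 13, 20, 27; the last is September 27.
1 February 2022 is a Tuesday, so the first Sunday is February 6 and the second is February 13.
Daylight saving runs 27 September 2021 – 13 February 2022; 20 September 2021 is outside that window, so Haleph District is on standard time at UTC−00:30.
01:07 Haleph District + 0h30m = 01:37 UTC.
1 September 2021 is a Wednesday, so the first Sunday is September 5.
1 March 2022 is a Tuesday, so the first Friday is March 4 and the third is March 18.
At the standard offset (UTC−12:00), 01:37 UTC − 12h = 13:37 Bryeth standard time (rolling into the previous day, 19 September 2021).
The standard-time date in Bryeth, 19 September 2021, falls between 5 September 2021 and 18 March 2022, so daylight saving is in effect and Bryeth is at UTC−11:00.
01:37 UTC − 11h = 14:37 Bryeth (rolling into the previous day, 19 September 2021).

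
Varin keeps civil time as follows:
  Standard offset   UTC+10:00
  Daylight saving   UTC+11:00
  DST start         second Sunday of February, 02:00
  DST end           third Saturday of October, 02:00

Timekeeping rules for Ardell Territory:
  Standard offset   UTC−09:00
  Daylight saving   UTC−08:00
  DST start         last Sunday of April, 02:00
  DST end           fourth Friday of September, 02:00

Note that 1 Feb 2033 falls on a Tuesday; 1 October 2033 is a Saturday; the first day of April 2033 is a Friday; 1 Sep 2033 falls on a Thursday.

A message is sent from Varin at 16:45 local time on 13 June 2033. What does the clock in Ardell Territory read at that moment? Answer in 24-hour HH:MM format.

1 February 2033 is a Tuesday, so the first Sunday is February 6 and the second is February 13.
1 October 2033 is a Saturday, so the first Saturday is October 1 and the third is October 15.
13 June 2033 lies within the daylight-saving period (13 February – 15 October), so Varin is on daylight time, UTC+11:00.
16:45 Varin − 11h = 05:45 UTC.
1 April 2033 is a Friday, so Sundays fall on 3, 10, 17, 24; the last is April 24.
1 September 2033 is a Thursday, so the first Friday is September 2 and the fourth is September 23.
At the standard offset (UTC−09:00), 05:45 UTC − 9h = 20:45 Ardell Territory standard time (rolling into the previous day, 12 June 2033).
The standard-time date in Ardell Territory, 12 June 2033, lies within the daylight-saving period (24 April – 23 September), so Ardell Territory is on daylight time, UTC−08:00.
05:45 UTC − 8h = 21:45 Ardell Territory (rolling into the previous day, 12 June 2033).

21:45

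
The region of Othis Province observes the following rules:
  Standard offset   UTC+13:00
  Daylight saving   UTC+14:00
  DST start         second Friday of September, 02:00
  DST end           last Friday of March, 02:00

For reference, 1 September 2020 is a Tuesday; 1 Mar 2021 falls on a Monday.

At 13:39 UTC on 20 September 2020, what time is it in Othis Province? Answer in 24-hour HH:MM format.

1 September 2020 is a Tuesday, so the first Friday is September 4 and the second is September 11.
1 March 2021 is a Monday, so Fridays fall on 5, 12, 19, 26; the last is March 26.
At the standard offset (UTC+13:00), 13:39 UTC + 13h = 02:39 Othis Province standard time (rolling into the next day, 21 September 2020).
The standard-time date in Othis Province, 21 September 2020, falls between 11 September 2020 and 26 March 2021, so daylight saving is in effect and Othis Province is at UTC+14:00.
13:39 UTC + 14h = 03:39 local (rolling into the next day, 21 September 2020).

03:39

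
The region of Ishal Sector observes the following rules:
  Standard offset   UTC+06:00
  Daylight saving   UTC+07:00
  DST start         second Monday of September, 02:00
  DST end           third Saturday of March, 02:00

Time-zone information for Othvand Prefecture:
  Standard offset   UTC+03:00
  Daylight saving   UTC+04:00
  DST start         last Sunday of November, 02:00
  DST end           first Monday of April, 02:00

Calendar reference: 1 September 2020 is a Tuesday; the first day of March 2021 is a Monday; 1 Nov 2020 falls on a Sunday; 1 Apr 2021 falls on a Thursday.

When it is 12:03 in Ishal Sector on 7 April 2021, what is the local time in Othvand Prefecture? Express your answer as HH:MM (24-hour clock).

09:03

1 September 2020 is a Tuesday, so the first Monday is September 7 and the second is September 14.
1 March 2021 is a Monday, so the first Saturday is March 6 and the third is March 20.
Daylight saving runs 14 September 2020 – 20 March 2021; 7 April 2021 is outside that window, so Ishal Sector is on standard time at UTC+06:00.
12:03 Ishal Sector − 6h = 06:03 UTC.
1 November 2020 is a Sunday, so Sundays fall on 1, 8, 15, 22, 29; the last is November 29.
1 April 2021 is a Thursday, so the first Monday is April 5.
At the standard offset (UTC+03:00), 06:03 UTC + 3h = 09:03 Othvand Prefecture standard time.
The standard-time date in Othvand Prefecture, 7 April 2021, is outside the daylight-saving period (29 November 2020 – 5 April 2021), so Othvand Prefecture is on standard time, UTC+03:00.
06:03 UTC + 3h = 09:03 Othvand Prefecture.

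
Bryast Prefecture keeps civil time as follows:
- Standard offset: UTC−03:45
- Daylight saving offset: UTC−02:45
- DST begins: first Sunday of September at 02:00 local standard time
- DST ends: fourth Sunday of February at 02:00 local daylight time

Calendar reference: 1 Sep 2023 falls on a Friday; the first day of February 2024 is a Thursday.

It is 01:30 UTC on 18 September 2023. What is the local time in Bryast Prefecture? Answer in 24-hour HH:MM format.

22:45

1 September 2023 is a Friday, so the first Sunday is September 3.
1 February 2024 is a Thursday, so the first Sunday is February 4 and the fourth is February 25.
At the standard offset (UTC−03:45), 01:30 UTC − 3h45m = 21:45 Bryast Prefecture standard time (rolling into the previous day, 17 September 2023).
The standard-time date in Bryast Prefecture, 17 September 2023, falls between 3 September 2023 and 25 February 2024, so daylight saving is in effect and Bryast Prefecture is at UTC−02:45.
01:30 UTC − 2h45m = 22:45 local (rolling into the previous day, 17 September 2023).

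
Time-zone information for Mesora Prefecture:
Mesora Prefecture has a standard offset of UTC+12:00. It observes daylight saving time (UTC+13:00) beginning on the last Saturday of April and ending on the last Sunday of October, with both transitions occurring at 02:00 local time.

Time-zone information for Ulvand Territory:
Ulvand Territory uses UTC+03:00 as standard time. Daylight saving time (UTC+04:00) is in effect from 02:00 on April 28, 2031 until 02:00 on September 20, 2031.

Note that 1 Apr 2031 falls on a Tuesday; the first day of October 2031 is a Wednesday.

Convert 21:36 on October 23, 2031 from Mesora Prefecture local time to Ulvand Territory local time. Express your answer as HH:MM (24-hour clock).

1 April 2031 is a Tuesday, so Saturdays fall on 5, 12, 19, 26; the last is April 26.
1 October 2031 is a Wednesday, so Sundays fall on 5, 12, 19, 26; the last is October 26.
Daylight saving runs 26 April – 26 October; October 23, 2031 is inside that window, so Mesora Prefecture is at UTC+13:00.
21:36 Mesora Prefecture − 13h = 08:36 UTC.
At the standard offset (UTC+03:00), 08:36 UTC + 3h = 11:36 Ulvand Territory standard time.
The standard-time date in Ulvand Territory, October 23, 2031, does not fall between 28 April and 20 September, so daylight saving is not in effect and Ulvand Territory is at UTC+03:00.
08:36 UTC + 3h = 11:36 Ulvand Territory.

11:36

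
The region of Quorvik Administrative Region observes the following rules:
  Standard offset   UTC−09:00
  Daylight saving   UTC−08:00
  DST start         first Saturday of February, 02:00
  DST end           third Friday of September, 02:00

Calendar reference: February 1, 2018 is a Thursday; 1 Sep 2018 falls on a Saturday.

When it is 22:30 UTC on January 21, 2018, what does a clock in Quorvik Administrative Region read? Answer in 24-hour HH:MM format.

1 February 2018 is a Thursday, so the first Saturday is February 3.
1 September 2018 is a Saturday, so the first Friday is September 7 and the third is September 21.
At the standard offset (UTC−09:00), 22:30 UTC − 9h = 13:30 Quorvik Administrative Region standard time.
The standard-time date in Quorvik Administrative Region, January 21, 2018, does not fall between 3 February and 21 September, so daylight saving is not in effect and Quorvik Administrative Region is at UTC−09:00.
22:30 UTC − 9h = 13:30 local.

13:30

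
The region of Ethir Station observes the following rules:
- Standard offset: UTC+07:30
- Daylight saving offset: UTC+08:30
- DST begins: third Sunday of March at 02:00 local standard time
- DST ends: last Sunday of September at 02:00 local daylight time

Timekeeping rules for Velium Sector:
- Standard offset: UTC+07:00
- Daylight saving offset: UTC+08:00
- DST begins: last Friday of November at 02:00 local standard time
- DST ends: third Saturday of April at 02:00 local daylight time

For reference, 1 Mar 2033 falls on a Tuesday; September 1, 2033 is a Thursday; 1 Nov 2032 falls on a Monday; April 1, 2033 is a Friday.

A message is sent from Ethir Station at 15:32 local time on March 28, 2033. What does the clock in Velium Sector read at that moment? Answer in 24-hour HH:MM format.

15:02

1 March 2033 is a Tuesday, so the first Sunday is March 6 and the third is March 20.
1 September 2033 is a Thursday, so Sundays fall on 4, 11, 18, 25; the last is September 25.
Daylight saving runs 20 March – 25 September; March 28, 2033 is inside that window, so Ethir Station is at UTC+08:30.
15:32 Ethir Station − 8h30m = 07:02 UTC.
1 November 2032 is a Monday, so Fridays fall on 5, 12, 19, 26; the last is November 26.
1 April 2033 is a Friday, so the first Saturday is April 2 and the third is April 16.
At the standard offset (UTC+07:00), 07:02 UTC + 7h = 14:02 Velium Sector standard time.
Daylight saving runs 26 November 2032 – 16 April 2033; the standard-time date in Velium Sector, March 28, 2033, is inside that window, so Velium Sector is at UTC+08:00.
07:02 UTC + 8h = 15:02 Velium Sector.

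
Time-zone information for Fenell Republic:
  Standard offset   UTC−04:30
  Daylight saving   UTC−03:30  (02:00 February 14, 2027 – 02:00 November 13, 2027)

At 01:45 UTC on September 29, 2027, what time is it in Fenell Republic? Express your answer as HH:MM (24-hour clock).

At the standard offset (UTC−04:30), 01:45 UTC − 4h30m = 21:15 Fenell Republic standard time (rolling into the previous day, 28 September 2027).
Daylight saving runs 14 February – 13 November; the standard-time date in Fenell Republic, September 28, 2027, is inside that window, so Fenell Republic is at UTC−03:30.
01:45 UTC − 3h30m = 22:15 local (rolling into the previous day, 28 September 2027).

22:15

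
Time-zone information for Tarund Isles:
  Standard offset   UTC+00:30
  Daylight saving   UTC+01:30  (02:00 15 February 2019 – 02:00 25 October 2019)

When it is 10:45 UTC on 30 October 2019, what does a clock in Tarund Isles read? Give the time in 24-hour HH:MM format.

11:15

At the standard offset (UTC+00:30), 10:45 UTC + 0h30m = 11:15 Tarund Isles standard time.
Daylight saving runs 15 February – 25 October; the standard-time date in Tarund Isles, 30 October 2019, is outside that window, so Tarund Isles is on standard time at UTC+00:30.
10:45 UTC + 0h30m = 11:15 local.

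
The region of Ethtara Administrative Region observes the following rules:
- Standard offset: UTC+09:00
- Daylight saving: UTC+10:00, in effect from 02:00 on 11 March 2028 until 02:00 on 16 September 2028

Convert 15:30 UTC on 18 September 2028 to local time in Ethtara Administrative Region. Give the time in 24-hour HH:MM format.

00:30

At the standard offset (UTC+09:00), 15:30 UTC + 9h = 00:30 Ethtara Administrative Region standard time (rolling into the next day, 19 September 2028).
The standard-time date in Ethtara Administrative Region, 19 September 2028, does not fall between 11 March and 16 September, so daylight saving is not in effect and Ethtara Administrative Region is at UTC+09:00.
15:30 UTC + 9h = 00:30 local (rolling into the next day, 19 September 2028).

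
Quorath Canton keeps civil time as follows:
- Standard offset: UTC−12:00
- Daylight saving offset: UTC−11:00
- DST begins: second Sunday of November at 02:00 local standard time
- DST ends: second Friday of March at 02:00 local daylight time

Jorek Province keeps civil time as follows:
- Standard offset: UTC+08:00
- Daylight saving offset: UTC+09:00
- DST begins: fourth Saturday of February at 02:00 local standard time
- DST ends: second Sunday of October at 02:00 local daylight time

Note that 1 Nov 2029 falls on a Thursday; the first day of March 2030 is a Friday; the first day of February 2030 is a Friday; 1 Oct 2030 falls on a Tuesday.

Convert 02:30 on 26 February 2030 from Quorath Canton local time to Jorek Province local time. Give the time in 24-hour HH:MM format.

22:30

1 November 2029 is a Thursday, so the first Sunday is November 4 and the second is November 11.
1 March 2030 is a Friday, so the first Friday is March 1 and the second is March 8.
Daylight saving runs 11 November 2029 – 8 March 2030; 26 February 2030 is inside that window, so Quorath Canton is at UTC−11:00.
02:30 Quorath Canton + 11h = 13:30 UTC.
1 February 2030 is a Friday, so the first Saturday is February 2 and the fourth is February 23.
1 October 2030 is a Tuesday, so the first Sunday is October 6 and the second is October 13.
At the standard offset (UTC+08:00), 13:30 UTC + 8h = 21:30 Jorek Province standard time.
The standard-time date in Jorek Province, 26 February 2030, falls between 23 February and 13 October, so daylight saving is in effect and Jorek Province is at UTC+09:00.
13:30 UTC + 9h = 22:30 Jorek Province.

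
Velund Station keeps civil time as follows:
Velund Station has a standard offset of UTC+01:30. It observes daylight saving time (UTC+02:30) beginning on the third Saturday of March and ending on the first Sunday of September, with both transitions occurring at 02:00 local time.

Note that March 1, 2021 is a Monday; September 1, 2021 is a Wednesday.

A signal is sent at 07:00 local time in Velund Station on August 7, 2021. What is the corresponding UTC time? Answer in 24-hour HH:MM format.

1 March 2021 is a Monday, so the first Saturday is March 6 and the third is March 20.
1 September 2021 is a Wednesday, so the first Sunday is September 5.
Daylight saving runs 20 March – 5 September; August 7, 2021 is inside that window, so Velund Station is at UTC+02:30.
07:00 local − 2h30m = 04:30 UTC.

04:30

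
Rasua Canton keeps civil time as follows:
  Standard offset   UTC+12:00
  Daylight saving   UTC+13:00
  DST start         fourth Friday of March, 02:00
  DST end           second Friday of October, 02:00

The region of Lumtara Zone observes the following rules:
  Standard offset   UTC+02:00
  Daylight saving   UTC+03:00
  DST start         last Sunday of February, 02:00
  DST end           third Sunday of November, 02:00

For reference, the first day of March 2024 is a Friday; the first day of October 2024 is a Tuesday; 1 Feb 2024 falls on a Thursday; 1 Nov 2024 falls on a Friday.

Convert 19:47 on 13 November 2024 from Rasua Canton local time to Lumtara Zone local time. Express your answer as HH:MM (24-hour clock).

1 March 2024 is a Friday, so the first Friday is March 1 and the fourth is March 22.
1 October 2024 is a Tuesday, so the first Friday is October 4 and the second is October 11.
Daylight saving runs 22 March – 11 October; 13 November 2024 is outside that window, so Rasua Canton is on standard time at UTC+12:00.
19:47 Rasua Canton − 12h = 07:47 UTC.
1 February 2024 is a Thursday, so Sundays fall on 4, 11, 18, 25; the last is February 25.
1 November 2024 is a Friday, so the first Sunday is November 3 and the third is November 17.
At the standard offset (UTC+02:00), 07:47 UTC + 2h = 09:47 Lumtara Zone standard time.
Daylight saving runs 25 February – 17 November; the standard-time date in Lumtara Zone, 13 November 2024, is inside that window, so Lumtara Zone is at UTC+03:00.
07:47 UTC + 3h = 10:47 Lumtara Zone.

10:47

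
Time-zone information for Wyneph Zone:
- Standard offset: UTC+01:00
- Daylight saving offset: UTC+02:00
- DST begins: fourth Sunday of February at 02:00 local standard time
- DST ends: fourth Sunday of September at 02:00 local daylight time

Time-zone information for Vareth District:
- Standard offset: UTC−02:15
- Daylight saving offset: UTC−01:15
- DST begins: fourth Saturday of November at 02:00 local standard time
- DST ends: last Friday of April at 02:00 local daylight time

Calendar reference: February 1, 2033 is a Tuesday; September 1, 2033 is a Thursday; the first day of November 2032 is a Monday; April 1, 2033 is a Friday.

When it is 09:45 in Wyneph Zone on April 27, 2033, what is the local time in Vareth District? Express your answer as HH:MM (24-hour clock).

06:30

1 February 2033 is a Tuesday, so the first Sunday is February 6 and the fourth is February 27.
1 September 2033 is a Thursday, so the first Sunday is September 4 and the fourth is September 25.
Daylight saving runs 27 February – 25 September; April 27, 2033 is inside that window, so Wyneph Zone is at UTC+02:00.
09:45 Wyneph Zone − 2h = 07:45 UTC.
1 November 2032 is a Monday, so the first Saturday is November 6 and the fourth is November 27.
1 April 2033 is a Friday, so Fridays fall on 1, 8, 15, 22, 29; the last is April 29.
At the standard offset (UTC−02:15), 07:45 UTC − 2h15m = 05:30 Vareth District standard time.
The standard-time date in Vareth District, April 27, 2033, falls between 27 November 2032 and 29 April 2033, so daylight saving is in effect and Vareth District is at UTC−01:15.
07:45 UTC − 1h15m = 06:30 Vareth District.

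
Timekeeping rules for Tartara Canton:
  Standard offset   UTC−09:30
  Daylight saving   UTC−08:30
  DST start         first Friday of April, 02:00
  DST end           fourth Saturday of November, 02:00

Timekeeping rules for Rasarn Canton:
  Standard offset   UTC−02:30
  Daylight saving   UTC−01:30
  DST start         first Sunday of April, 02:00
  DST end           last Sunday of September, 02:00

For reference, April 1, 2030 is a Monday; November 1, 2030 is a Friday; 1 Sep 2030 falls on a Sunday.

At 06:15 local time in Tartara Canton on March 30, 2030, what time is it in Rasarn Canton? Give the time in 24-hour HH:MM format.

1 April 2030 is a Monday, so the first Friday is April 5.
1 November 2030 is a Friday, so the first Saturday is November 2 and the fourth is November 23.
March 30, 2030 does not fall between 5 April and 23 November, so daylight saving is not in effect and Tartara Canton is at UTC−09:30.
06:15 Tartara Canton + 9h30m = 15:45 UTC.
1 April 2030 is a Monday, so the first Sunday is April 7.
1 September 2030 is a Sunday, so Sundays fall on 1, 8, 15, 22, 29; the last is September 29.
At the standard offset (UTC−02:30), 15:45 UTC − 2h30m = 13:15 Rasarn Canton standard time.
Daylight saving runs 7 April – 29 September; the standard-time date in Rasarn Canton, March 30, 2030, is outside that window, so Rasarn Canton is on standard time at UTC−02:30.
15:45 UTC − 2h30m = 13:15 Rasarn Canton.

13:15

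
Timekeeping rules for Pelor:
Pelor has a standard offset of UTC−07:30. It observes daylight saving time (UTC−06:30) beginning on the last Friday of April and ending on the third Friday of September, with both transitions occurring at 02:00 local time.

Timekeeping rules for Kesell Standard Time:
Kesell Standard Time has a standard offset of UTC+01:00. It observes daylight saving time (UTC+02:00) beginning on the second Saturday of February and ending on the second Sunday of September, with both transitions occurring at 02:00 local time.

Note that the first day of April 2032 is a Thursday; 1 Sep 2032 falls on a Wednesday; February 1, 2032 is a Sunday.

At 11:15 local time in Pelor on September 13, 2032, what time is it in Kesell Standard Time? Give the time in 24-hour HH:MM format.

1 April 2032 is a Thursday, so Fridays fall on 2, 9, 16, 23, 30; the last is April 30.
1 September 2032 is a Wednesday, so the first Friday is September 3 and the third is September 17.
September 13, 2032 lies within the daylight-saving period (30 April – 17 September), so Pelor is on daylight time, UTC−06:30.
11:15 Pelor + 6h30m = 17:45 UTC.
1 February 2032 is a Sunday, so the first Saturday is February 7 and the second is February 14.
1 September 2032 is a Wednesday, so the first Sunday is September 5 and the second is September 12.
At the standard offset (UTC+01:00), 17:45 UTC + 1h = 18:45 Kesell Standard Time standard time.
Daylight saving runs 14 February – 12 September; the standard-time date in Kesell Standard Time, September 13, 2032, is outside that window, so Kesell Standard Time is on standard time at UTC+01:00.
17:45 UTC + 1h = 18:45 Kesell Standard Time.

18:45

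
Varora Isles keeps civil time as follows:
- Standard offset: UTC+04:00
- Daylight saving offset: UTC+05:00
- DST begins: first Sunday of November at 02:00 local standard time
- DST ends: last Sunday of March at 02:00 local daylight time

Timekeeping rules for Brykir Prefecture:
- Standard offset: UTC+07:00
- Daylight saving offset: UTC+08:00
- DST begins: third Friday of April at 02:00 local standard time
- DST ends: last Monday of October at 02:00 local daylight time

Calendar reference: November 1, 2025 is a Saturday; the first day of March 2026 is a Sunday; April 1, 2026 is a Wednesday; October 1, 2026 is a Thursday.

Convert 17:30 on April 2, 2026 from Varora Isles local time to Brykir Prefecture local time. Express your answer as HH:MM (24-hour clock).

1 November 2025 is a Saturday, so the first Sunday is November 2.
1 March 2026 is a Sunday, so Sundays fall on 1, 8, 15, 22, 29; the last is March 29.
Daylight saving runs 2 November 2025 – 29 March 2026; April 2, 2026 is outside that window, so Varora Isles is on standard time at UTC+04:00.
17:30 Varora Isles − 4h = 13:30 UTC.
1 April 2026 is a Wednesday, so the first Friday is April 3 and the third is April 17.
1 October 2026 is a Thursday, so Mondays fall on 5, 12, 19, 26; the last is October 26.
At the standard offset (UTC+07:00), 13:30 UTC + 7h = 20:30 Brykir Prefecture standard time.
The standard-time date in Brykir Prefecture, April 2, 2026, is outside the daylight-saving period (17 April – 26 October), so Brykir Prefecture is on standard time, UTC+07:00.
13:30 UTC + 7h = 20:30 Brykir Prefecture.

20:30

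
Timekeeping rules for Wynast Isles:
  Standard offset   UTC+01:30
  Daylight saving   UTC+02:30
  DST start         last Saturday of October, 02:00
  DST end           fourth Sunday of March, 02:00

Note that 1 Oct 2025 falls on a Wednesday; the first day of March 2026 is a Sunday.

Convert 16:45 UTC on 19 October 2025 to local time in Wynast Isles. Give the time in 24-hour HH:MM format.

1 October 2025 is a Wednesday, so Saturdays fall on 4, 11, 18, 25; the last is October 25.
1 March 2026 is a Sunday, so the first Sunday is March 1 and the fourth is March 22.
At the standard offset (UTC+01:30), 16:45 UTC + 1h30m = 18:15 Wynast Isles standard time.
Daylight saving runs 25 October 2025 – 22 March 2026; the standard-time date in Wynast Isles, 19 October 2025, is outside that window, so Wynast Isles is on standard time at UTC+01:30.
16:45 UTC + 1h30m = 18:15 local.

18:15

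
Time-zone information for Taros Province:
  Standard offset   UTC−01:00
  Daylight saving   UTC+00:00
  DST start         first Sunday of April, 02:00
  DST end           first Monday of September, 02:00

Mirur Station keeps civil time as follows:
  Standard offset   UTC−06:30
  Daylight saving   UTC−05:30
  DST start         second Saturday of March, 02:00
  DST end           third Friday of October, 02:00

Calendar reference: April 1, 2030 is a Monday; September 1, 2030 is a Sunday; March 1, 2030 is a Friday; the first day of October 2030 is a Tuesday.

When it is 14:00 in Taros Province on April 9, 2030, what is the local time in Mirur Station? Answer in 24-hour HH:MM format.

08:30

1 April 2030 is a Monday, so the first Sunday is April 7.
1 September 2030 is a Sunday, so the first Monday is September 2.
Daylight saving runs 7 April – 2 September; April 9, 2030 is inside that window, so Taros Province is at UTC+00:00.
14:00 Taros Province − 0h = 14:00 UTC.
1 March 2030 is a Friday, so the first Saturday is March 2 and the second is March 9.
1 October 2030 is a Tuesday, so the first Friday is October 4 and the third is October 18.
At the standard offset (UTC−06:30), 14:00 UTC − 6h30m = 07:30 Mirur Station standard time.
The standard-time date in Mirur Station, April 9, 2030, lies within the daylight-saving period (9 March – 18 October), so Mirur Station is on daylight time, UTC−05:30.
14:00 UTC − 5h30m = 08:30 Mirur Station.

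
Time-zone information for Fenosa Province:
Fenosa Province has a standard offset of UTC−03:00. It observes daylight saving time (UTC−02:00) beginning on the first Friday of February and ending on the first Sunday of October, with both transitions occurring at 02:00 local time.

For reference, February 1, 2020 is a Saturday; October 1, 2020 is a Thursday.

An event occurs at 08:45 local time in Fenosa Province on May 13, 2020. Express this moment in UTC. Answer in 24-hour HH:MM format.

1 February 2020 is a Saturday, so the first Friday is February 7.
1 October 2020 is a Thursday, so the first Sunday is October 4.
May 13, 2020 falls between 7 February and 4 October, so daylight saving is in effect and Fenosa Province is at UTC−02:00.
08:45 local + 2h = 10:45 UTC.

10:45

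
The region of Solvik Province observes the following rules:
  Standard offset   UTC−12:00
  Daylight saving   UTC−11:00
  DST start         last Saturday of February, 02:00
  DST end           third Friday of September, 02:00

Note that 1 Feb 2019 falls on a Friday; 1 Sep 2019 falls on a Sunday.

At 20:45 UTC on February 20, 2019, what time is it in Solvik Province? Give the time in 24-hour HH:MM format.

1 February 2019 is a Friday, so Saturdays fall on 2, 9, 16, 23; the last is February 23.
1 September 2019 is a Sunday, so the first Friday is September 6 and the third is September 20.
At the standard offset (UTC−12:00), 20:45 UTC − 12h = 08:45 Solvik Province standard time.
The standard-time date in Solvik Province, February 20, 2019, does not fall between 23 February and 20 September, so daylight saving is not in effect and Solvik Province is at UTC−12:00.
20:45 UTC − 12h = 08:45 local.

08:45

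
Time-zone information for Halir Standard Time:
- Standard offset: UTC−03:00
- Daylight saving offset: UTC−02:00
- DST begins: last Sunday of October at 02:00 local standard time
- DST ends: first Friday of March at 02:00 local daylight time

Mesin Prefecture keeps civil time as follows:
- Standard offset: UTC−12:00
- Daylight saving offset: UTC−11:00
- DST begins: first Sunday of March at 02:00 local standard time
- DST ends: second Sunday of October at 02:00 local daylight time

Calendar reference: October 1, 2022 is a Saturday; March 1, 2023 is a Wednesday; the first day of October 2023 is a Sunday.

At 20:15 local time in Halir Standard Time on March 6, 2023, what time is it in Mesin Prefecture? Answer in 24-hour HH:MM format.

1 October 2022 is a Saturday, so Sundays fall on 2, 9, 16, 23, 30; the last is October 30.
1 March 2023 is a Wednesday, so the first Friday is March 3.
March 6, 2023 does not fall between 30 October 2022 and 3 March 2023, so daylight saving is not in effect and Halir Standard Time is at UTC−03:00.
20:15 Halir Standard Time + 3h = 23:15 UTC.
1 March 2023 is a Wednesday, so the first Sunday is March 5.
1 October 2023 is a Sunday, so the first Sunday is October 1 and the second is October 8.
At the standard offset (UTC−12:00), 23:15 UTC − 12h = 11:15 Mesin Prefecture standard time.
Daylight saving runs 5 March – 8 October; the standard-time date in Mesin Prefecture, March 6, 2023, is inside that window, so Mesin Prefecture is at UTC−11:00.
23:15 UTC − 11h = 12:15 Mesin Prefecture.

12:15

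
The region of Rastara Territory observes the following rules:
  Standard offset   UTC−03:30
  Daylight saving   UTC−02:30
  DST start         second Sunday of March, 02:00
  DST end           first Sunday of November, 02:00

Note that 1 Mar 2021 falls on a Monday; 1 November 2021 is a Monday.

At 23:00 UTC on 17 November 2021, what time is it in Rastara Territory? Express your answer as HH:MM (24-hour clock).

19:30

1 March 2021 is a Monday, so the first Sunday is March 7 and the second is March 14.
1 November 2021 is a Monday, so the first Sunday is November 7.
At the standard offset (UTC−03:30), 23:00 UTC − 3h30m = 19:30 Rastara Territory standard time.
The standard-time date in Rastara Territory, 17 November 2021, is outside the daylight-saving period (14 March – 7 November), so Rastara Territory is on standard time, UTC−03:30.
23:00 UTC − 3h30m = 19:30 local.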